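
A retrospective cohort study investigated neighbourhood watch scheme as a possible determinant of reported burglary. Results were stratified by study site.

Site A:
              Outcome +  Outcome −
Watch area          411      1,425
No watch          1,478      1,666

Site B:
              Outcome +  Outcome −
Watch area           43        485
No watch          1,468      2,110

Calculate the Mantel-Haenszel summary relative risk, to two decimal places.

RR_MH = Σ(aᵢ·n₀ᵢ/nᵢ) / Σ(cᵢ·n₁ᵢ/nᵢ), with n₁ᵢ = aᵢ+bᵢ (exposed), n₀ᵢ = cᵢ+dᵢ (unexposed), nᵢ = n₁ᵢ+n₀ᵢ.
Stratum 1 (Site A): n₁ = 1836, n₀ = 3144, n = 4980; a·n₀/n = 411·3144/4980 = 259.4747; c·n₁/n = 1478·1836/4980 = 544.9012
Stratum 2 (Site B): n₁ = 528, n₀ = 3578, n = 4106; a·n₀/n = 43·3578/4106 = 37.4705; c·n₁/n = 1468·528/4106 = 188.7735
RR_MH = (259.4747 + 37.4705) / (544.9012 + 188.7735) = 296.9452 / 733.6747 = 0.40474

0.40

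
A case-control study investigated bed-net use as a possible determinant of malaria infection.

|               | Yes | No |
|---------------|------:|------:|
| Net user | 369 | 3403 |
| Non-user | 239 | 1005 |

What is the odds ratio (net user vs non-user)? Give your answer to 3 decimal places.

Cells: a = 369, b = 3403, c = 239, d = 1005.
OR = (a·d)/(b·c) = (369 × 1005) / (3403 × 239) = 370845 / 813317 = 0.45597
Exposure is associated with lower odds of malaria infection (OR = 0.46 < 1).

0.456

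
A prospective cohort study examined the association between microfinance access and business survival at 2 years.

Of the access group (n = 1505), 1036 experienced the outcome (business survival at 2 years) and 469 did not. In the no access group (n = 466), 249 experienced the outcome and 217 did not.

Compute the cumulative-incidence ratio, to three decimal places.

1.288

From the description: a = 1036, b = 469, c = 249, d = 217.
Risk in exposed = 1036/1505 = 0.68837; risk in unexposed = 249/466 = 0.53433.
RR = 0.68837 / 0.53433 = 1.28828
The risk among the exposed is 1.29 times that among the unexposed.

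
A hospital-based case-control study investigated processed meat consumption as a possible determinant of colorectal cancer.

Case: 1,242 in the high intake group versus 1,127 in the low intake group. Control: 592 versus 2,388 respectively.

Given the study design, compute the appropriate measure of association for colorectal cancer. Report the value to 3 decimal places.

4.445

From the description: a = 1242, b = 592, c = 1127, d = 2388.
This is a hospital-based case-control study: participants were sampled on outcome status, so risks in the source population cannot be estimated directly — relative risk is not valid here. The odds ratio is the appropriate measure.
OR = (a·d)/(b·c) = (1242 × 2388) / (592 × 1127) = 2965896 / 667184 = 4.44539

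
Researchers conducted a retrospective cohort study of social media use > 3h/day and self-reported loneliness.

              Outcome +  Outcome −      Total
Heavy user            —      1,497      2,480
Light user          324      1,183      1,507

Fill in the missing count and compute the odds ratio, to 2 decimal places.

2.40

The missing cell is in the exposed row: 2480 − 1497 = 983.
So a = 983, b = 1497, c = 324, d = 1183.
OR = (a·d)/(b·c) = (983 × 1183) / (1497 × 324) = 1162889 / 485028 = 2.39757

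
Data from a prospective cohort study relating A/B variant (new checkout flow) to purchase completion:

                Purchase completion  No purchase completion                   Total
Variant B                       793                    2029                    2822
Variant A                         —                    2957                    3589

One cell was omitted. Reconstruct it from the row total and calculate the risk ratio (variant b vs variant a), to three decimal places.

1.596

The missing cell is in the unexposed row: 3589 − 2957 = 632.
So a = 793, b = 2029, c = 632, d = 2957.
RR = [a/(a+b)] / [c/(c+d)] = (793/2822) / (632/3589) = 0.28101/0.17609 = 1.59578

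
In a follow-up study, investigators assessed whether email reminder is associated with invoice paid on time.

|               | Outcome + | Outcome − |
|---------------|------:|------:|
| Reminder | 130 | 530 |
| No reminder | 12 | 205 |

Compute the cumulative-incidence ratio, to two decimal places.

Cells: a = 130, b = 530, c = 12, d = 205.
Risk in exposed = 130/660 = 0.19697; risk in unexposed = 12/217 = 0.05530.
RR = 0.19697 / 0.05530 = 3.56187
The risk among the exposed is 3.56 times that among the unexposed.

3.56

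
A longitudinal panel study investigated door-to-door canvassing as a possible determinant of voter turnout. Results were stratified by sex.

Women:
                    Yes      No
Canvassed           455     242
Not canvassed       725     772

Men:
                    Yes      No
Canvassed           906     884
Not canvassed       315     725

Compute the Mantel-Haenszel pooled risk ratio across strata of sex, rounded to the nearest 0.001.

RR_MH = Σ(aᵢ·n₀ᵢ/nᵢ) / Σ(cᵢ·n₁ᵢ/nᵢ), with n₁ᵢ = aᵢ+bᵢ (exposed), n₀ᵢ = cᵢ+dᵢ (unexposed), nᵢ = n₁ᵢ+n₀ᵢ.
Stratum 1 (Women): n₁ = 697, n₀ = 1497, n = 2194; a·n₀/n = 455·1497/2194 = 310.4535; c·n₁/n = 725·697/2194 = 230.3213
Stratum 2 (Men): n₁ = 1790, n₀ = 1040, n = 2830; a·n₀/n = 906·1040/2830 = 332.9470; c·n₁/n = 315·1790/2830 = 199.2403
RR_MH = (310.4535 + 332.9470) / (230.3213 + 199.2403) = 643.4005 / 429.5616 = 1.49781

1.498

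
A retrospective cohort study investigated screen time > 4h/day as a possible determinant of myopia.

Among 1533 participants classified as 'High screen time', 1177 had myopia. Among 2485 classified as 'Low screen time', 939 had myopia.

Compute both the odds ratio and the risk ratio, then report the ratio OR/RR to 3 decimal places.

2.679

From the description: a = 1177, b = 356, c = 939, d = 1546.
OR = (1177·1546)/(356·939) = 1819642/334284 = 5.44340
Risk in exposed = 1177/1533 = 0.76778; risk in unexposed = 939/2485 = 0.37787; RR = 2.03187
OR/RR = 5.44340 / 2.03187 = 2.67902
The outcome is not rare, so the OR lies further from 1 than the RR.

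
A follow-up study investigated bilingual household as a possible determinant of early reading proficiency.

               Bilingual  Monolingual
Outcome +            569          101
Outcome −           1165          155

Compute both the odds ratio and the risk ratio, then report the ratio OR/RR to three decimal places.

0.901

Reading the table with exposure as columns: a = 569 (Bilingual, case), b = 1165 (Bilingual, non-case), c = 101 (Monolingual, case), d = 155.
OR = (569·155)/(1165·101) = 88195/117665 = 0.74954
Risk in exposed = 569/1734 = 0.32814; risk in unexposed = 101/256 = 0.39453; RR = 0.83173
OR/RR = 0.74954 / 0.83173 = 0.90119
The outcome is not rare, so the OR lies further from 1 than the RR.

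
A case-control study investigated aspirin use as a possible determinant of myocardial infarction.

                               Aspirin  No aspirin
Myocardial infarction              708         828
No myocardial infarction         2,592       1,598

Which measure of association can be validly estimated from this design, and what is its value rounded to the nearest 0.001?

0.527

Reading the table with exposure as columns: a = 708 (Aspirin, case), b = 2592 (Aspirin, non-case), c = 828 (No aspirin, case), d = 1598.
This is a case-control study: participants were sampled on outcome status, so risks in the source population cannot be estimated directly — relative risk is not valid here. The odds ratio is the appropriate measure.
OR = (a·d)/(b·c) = (708 × 1598) / (2592 × 828) = 1131384 / 2146176 = 0.52716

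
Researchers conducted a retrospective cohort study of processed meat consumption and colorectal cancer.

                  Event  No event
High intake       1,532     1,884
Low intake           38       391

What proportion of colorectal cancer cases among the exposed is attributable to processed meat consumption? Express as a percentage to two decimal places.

80.25

Cells: a = 1532, b = 1884, c = 38, d = 391.
Risk in exposed = 1532/3416 = 0.44848; risk in unexposed = 38/429 = 0.08858.
RR = 0.44848/0.08858 = 5.06308
AR% = (RR − 1)/RR × 100 = (5.06308 − 1)/5.06308 × 100 = 80.2492%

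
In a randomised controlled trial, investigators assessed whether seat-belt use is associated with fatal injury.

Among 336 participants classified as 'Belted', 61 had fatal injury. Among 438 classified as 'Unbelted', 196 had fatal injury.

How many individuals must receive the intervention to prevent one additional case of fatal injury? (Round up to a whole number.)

4

Risk in treated group = 61/336 = 0.18155; risk in control = 196/438 = 0.44749.
Absolute risk reduction = 0.44749 − 0.18155 = 0.26594
NNT = 1 / ARR = 1 / 0.26594 = 3.760 → round up → 4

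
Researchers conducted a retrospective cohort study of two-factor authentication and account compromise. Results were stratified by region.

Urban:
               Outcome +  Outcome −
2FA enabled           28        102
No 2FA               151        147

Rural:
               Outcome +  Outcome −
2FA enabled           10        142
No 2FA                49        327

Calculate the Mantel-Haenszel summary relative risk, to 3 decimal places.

0.444

RR_MH = Σ(aᵢ·n₀ᵢ/nᵢ) / Σ(cᵢ·n₁ᵢ/nᵢ), with n₁ᵢ = aᵢ+bᵢ (exposed), n₀ᵢ = cᵢ+dᵢ (unexposed), nᵢ = n₁ᵢ+n₀ᵢ.
Stratum 1 (Urban): n₁ = 130, n₀ = 298, n = 428; a·n₀/n = 28·298/428 = 19.4953; c·n₁/n = 151·130/428 = 45.8645
Stratum 2 (Rural): n₁ = 152, n₀ = 376, n = 528; a·n₀/n = 10·376/528 = 7.1212; c·n₁/n = 49·152/528 = 14.1061
RR_MH = (19.4953 + 7.1212) / (45.8645 + 14.1061) = 26.6165 / 59.9705 = 0.44383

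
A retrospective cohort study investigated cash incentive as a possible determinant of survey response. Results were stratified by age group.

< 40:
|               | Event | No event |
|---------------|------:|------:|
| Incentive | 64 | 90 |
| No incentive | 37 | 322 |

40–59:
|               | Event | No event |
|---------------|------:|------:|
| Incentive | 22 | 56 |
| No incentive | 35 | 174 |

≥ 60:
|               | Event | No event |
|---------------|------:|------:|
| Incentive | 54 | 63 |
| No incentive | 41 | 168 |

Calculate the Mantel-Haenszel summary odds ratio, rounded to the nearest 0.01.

OR_MH = Σ(aᵢdᵢ/nᵢ) / Σ(bᵢcᵢ/nᵢ), where nᵢ is the stratum total.
Stratum 1 (< 40): n = 513; a·d/n = 64·322/513 = 40.1715; b·c/n = 90·37/513 = 6.4912
Stratum 2 (40–59): n = 287; a·d/n = 22·174/287 = 13.3380; b·c/n = 56·35/287 = 6.8293
Stratum 3 (≥ 60): n = 326; a·d/n = 54·168/326 = 27.8282; b·c/n = 63·41/326 = 7.9233
OR_MH = (40.1715 + 13.3380 + 27.8282) / (6.4912 + 6.8293 + 7.9233) = 81.3377 / 21.2438 = 3.82877

3.83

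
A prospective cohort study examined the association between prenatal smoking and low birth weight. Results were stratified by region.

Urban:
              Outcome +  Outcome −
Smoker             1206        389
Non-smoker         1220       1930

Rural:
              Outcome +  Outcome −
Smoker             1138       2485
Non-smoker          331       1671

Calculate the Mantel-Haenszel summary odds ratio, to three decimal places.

OR_MH = Σ(aᵢdᵢ/nᵢ) / Σ(bᵢcᵢ/nᵢ), where nᵢ is the stratum total.
Stratum 1 (Urban): n = 4745; a·d/n = 1206·1930/4745 = 490.5332; b·c/n = 389·1220/4745 = 100.0169
Stratum 2 (Rural): n = 5625; a·d/n = 1138·1671/5625 = 338.0619; b·c/n = 2485·331/5625 = 146.2284
OR_MH = (490.5332 + 338.0619) / (100.0169 + 146.2284) = 828.5951 / 246.2453 = 3.36492

3.365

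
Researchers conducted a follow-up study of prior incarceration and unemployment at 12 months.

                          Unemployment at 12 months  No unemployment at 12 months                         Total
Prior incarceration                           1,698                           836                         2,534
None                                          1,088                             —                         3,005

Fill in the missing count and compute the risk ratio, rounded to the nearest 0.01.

The missing cell is in the unexposed row: 3005 − 1088 = 1917.
So a = 1698, b = 836, c = 1088, d = 1917.
RR = [a/(a+b)] / [c/(c+d)] = (1698/2534) / (1088/3005) = 0.67009/0.36206 = 1.85075

1.85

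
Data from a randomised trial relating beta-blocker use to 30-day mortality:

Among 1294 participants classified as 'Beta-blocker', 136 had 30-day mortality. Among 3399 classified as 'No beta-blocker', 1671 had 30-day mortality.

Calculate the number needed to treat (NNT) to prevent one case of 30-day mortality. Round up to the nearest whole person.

Risk in treated group = 136/1294 = 0.10510; risk in control = 1671/3399 = 0.49162.
Absolute risk reduction = 0.49162 − 0.10510 = 0.38651
NNT = 1 / ARR = 1 / 0.38651 = 2.587 → round up → 3

3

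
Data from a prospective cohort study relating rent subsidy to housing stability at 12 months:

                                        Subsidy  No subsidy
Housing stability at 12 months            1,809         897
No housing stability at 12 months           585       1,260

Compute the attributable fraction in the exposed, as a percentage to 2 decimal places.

44.97

Reading the table with exposure as columns: a = 1809 (Subsidy, case), b = 585 (Subsidy, non-case), c = 897 (No subsidy, case), d = 1260.
Risk in exposed = 1809/2394 = 0.75564; risk in unexposed = 897/2157 = 0.41586.
RR = 0.75564/0.41586 = 1.81707
AR% = (RR − 1)/RR × 100 = (1.81707 − 1)/1.81707 × 100 = 44.9664%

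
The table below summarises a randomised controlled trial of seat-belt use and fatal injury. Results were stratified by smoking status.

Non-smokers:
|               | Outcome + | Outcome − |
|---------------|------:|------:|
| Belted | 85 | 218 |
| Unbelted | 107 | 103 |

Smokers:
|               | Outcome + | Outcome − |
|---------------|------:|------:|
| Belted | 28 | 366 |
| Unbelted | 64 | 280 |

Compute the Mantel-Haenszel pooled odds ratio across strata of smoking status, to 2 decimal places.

0.36

OR_MH = Σ(aᵢdᵢ/nᵢ) / Σ(bᵢcᵢ/nᵢ), where nᵢ is the stratum total.
Stratum 1 (Non-smokers): n = 513; a·d/n = 85·103/513 = 17.0663; b·c/n = 218·107/513 = 45.4698
Stratum 2 (Smokers): n = 738; a·d/n = 28·280/738 = 10.6233; b·c/n = 366·64/738 = 31.7398
OR_MH = (17.0663 + 10.6233) / (45.4698 + 31.7398) = 27.6896 / 77.2096 = 0.35863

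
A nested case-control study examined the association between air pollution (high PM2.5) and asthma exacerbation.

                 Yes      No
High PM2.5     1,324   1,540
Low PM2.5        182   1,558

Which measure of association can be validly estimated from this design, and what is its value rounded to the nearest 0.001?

7.360

Cells: a = 1324, b = 1540, c = 182, d = 1558.
This is a nested case-control study: participants were sampled on outcome status, so risks in the source population cannot be estimated directly — relative risk is not valid here. The odds ratio is the appropriate measure.
OR = (a·d)/(b·c) = (1324 × 1558) / (1540 × 182) = 2062792 / 280280 = 7.35975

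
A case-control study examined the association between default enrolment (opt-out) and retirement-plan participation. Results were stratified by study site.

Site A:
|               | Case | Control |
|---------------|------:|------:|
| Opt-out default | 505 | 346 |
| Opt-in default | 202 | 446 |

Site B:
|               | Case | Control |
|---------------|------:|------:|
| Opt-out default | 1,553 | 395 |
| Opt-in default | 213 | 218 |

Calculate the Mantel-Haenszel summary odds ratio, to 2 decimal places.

3.57

OR_MH = Σ(aᵢdᵢ/nᵢ) / Σ(bᵢcᵢ/nᵢ), where nᵢ is the stratum total.
Stratum 1 (Site A): n = 1499; a·d/n = 505·446/1499 = 150.2535; b·c/n = 346·202/1499 = 46.6258
Stratum 2 (Site B): n = 2379; a·d/n = 1553·218/2379 = 142.3094; b·c/n = 395·213/2379 = 35.3657
OR_MH = (150.2535 + 142.3094) / (46.6258 + 35.3657) = 292.5629 / 81.9915 = 3.56821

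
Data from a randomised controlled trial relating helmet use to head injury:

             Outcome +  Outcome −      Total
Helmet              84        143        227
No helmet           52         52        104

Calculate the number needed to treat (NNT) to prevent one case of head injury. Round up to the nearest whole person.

Risk in treated group = 84/227 = 0.37004; risk in control = 52/104 = 0.50000.
Absolute risk reduction = 0.50000 − 0.37004 = 0.12996
NNT = 1 / ARR = 1 / 0.12996 = 7.695 → round up → 8

8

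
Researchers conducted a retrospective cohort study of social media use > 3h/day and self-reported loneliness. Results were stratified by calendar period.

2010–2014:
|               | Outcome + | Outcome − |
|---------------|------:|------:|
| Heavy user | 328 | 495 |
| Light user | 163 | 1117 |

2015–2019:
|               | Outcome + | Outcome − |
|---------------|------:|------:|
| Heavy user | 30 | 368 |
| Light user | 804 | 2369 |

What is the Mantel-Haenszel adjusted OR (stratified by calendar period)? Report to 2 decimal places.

1.60

OR_MH = Σ(aᵢdᵢ/nᵢ) / Σ(bᵢcᵢ/nᵢ), where nᵢ is the stratum total.
Stratum 1 (2010–2014): n = 2103; a·d/n = 328·1117/2103 = 174.2159; b·c/n = 495·163/2103 = 38.3666
Stratum 2 (2015–2019): n = 3571; a·d/n = 30·2369/3571 = 19.9020; b·c/n = 368·804/3571 = 82.8541
OR_MH = (174.2159 + 19.9020) / (38.3666 + 82.8541) = 194.1179 / 121.2207 = 1.60136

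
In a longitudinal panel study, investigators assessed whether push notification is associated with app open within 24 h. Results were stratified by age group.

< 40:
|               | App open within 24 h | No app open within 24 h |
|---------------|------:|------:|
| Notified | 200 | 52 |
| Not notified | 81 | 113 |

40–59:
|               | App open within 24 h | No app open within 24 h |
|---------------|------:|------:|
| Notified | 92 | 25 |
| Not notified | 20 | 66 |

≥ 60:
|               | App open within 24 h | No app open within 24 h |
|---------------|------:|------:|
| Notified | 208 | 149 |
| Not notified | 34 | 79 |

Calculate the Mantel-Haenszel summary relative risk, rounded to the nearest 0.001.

2.117

RR_MH = Σ(aᵢ·n₀ᵢ/nᵢ) / Σ(cᵢ·n₁ᵢ/nᵢ), with n₁ᵢ = aᵢ+bᵢ (exposed), n₀ᵢ = cᵢ+dᵢ (unexposed), nᵢ = n₁ᵢ+n₀ᵢ.
Stratum 1 (< 40): n₁ = 252, n₀ = 194, n = 446; a·n₀/n = 200·194/446 = 86.9955; c·n₁/n = 81·252/446 = 45.7668
Stratum 2 (40–59): n₁ = 117, n₀ = 86, n = 203; a·n₀/n = 92·86/203 = 38.9754; c·n₁/n = 20·117/203 = 11.5271
Stratum 3 (≥ 60): n₁ = 357, n₀ = 113, n = 470; a·n₀/n = 208·113/470 = 50.0085; c·n₁/n = 34·357/470 = 25.8255
RR_MH = (86.9955 + 38.9754 + 50.0085) / (45.7668 + 11.5271 + 25.8255) = 175.9794 / 83.1194 = 2.11719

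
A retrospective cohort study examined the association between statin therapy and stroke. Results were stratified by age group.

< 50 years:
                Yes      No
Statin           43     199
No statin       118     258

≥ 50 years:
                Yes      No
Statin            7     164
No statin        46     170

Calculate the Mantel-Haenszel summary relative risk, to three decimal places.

0.452

RR_MH = Σ(aᵢ·n₀ᵢ/nᵢ) / Σ(cᵢ·n₁ᵢ/nᵢ), with n₁ᵢ = aᵢ+bᵢ (exposed), n₀ᵢ = cᵢ+dᵢ (unexposed), nᵢ = n₁ᵢ+n₀ᵢ.
Stratum 1 (< 50 years): n₁ = 242, n₀ = 376, n = 618; a·n₀/n = 43·376/618 = 26.1618; c·n₁/n = 118·242/618 = 46.2071
Stratum 2 (≥ 50 years): n₁ = 171, n₀ = 216, n = 387; a·n₀/n = 7·216/387 = 3.9070; c·n₁/n = 46·171/387 = 20.3256
RR_MH = (26.1618 + 3.9070) / (46.2071 + 20.3256) = 30.0688 / 66.5327 = 0.45194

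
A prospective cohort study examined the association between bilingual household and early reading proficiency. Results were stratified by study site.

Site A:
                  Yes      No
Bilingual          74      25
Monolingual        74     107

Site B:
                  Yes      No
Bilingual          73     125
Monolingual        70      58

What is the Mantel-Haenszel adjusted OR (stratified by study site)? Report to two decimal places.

OR_MH = Σ(aᵢdᵢ/nᵢ) / Σ(bᵢcᵢ/nᵢ), where nᵢ is the stratum total.
Stratum 1 (Site A): n = 280; a·d/n = 74·107/280 = 28.2786; b·c/n = 25·74/280 = 6.6071
Stratum 2 (Site B): n = 326; a·d/n = 73·58/326 = 12.9877; b·c/n = 125·70/326 = 26.8405
OR_MH = (28.2786 + 12.9877) / (6.6071 + 26.8405) = 41.2663 / 33.4476 = 1.23376

1.23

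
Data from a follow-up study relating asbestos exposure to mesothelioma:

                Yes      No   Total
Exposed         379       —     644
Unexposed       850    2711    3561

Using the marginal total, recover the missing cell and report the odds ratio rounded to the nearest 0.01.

4.56

The missing cell is in the exposed row: 644 − 379 = 265.
So a = 379, b = 265, c = 850, d = 2711.
OR = (a·d)/(b·c) = (379 × 2711) / (265 × 850) = 1027469 / 225250 = 4.56146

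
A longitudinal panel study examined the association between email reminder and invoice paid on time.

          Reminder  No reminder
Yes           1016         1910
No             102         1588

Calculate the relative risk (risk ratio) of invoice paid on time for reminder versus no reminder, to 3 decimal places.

Reading the table with exposure as columns: a = 1016 (Reminder, case), b = 102 (Reminder, non-case), c = 1910 (No reminder, case), d = 1588.
Risk in exposed = 1016/1118 = 0.90877; risk in unexposed = 1910/3498 = 0.54603.
RR = 0.90877 / 0.54603 = 1.66433
The risk among the exposed is 1.66 times that among the unexposed.

1.664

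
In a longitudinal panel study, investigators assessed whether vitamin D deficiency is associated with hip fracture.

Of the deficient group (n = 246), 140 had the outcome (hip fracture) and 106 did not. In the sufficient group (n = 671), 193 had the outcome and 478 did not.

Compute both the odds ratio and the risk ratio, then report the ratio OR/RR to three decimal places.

1.653

From the description: a = 140, b = 106, c = 193, d = 478.
OR = (140·478)/(106·193) = 66920/20458 = 3.27109
Risk in exposed = 140/246 = 0.56911; risk in unexposed = 193/671 = 0.28763; RR = 1.97860
OR/RR = 3.27109 / 1.97860 = 1.65324
The outcome is not rare, so the OR lies further from 1 than the RR.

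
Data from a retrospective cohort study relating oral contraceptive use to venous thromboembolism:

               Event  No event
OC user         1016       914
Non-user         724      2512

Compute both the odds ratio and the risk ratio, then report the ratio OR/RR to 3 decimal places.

Cells: a = 1016, b = 914, c = 724, d = 2512.
OR = (1016·2512)/(914·724) = 2552192/661736 = 3.85681
Risk in exposed = 1016/1930 = 0.52642; risk in unexposed = 724/3236 = 0.22373; RR = 2.35292
OR/RR = 3.85681 / 2.35292 = 1.63916
The outcome is not rare, so the OR lies further from 1 than the RR.

1.639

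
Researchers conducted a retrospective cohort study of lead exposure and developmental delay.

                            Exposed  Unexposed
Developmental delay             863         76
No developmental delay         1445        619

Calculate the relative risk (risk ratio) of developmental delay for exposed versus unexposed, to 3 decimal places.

3.419

Reading the table with exposure as columns: a = 863 (Exposed, case), b = 1445 (Exposed, non-case), c = 76 (Unexposed, case), d = 619.
Risk in exposed = 863/2308 = 0.37392; risk in unexposed = 76/695 = 0.10935.
RR = 0.37392 / 0.10935 = 3.41937
The risk among the exposed is 3.42 times that among the unexposed.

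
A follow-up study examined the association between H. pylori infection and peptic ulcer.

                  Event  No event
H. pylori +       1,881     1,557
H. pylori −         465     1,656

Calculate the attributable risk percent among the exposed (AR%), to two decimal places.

59.93

Cells: a = 1881, b = 1557, c = 465, d = 1656.
Risk in exposed = 1881/3438 = 0.54712; risk in unexposed = 465/2121 = 0.21924.
RR = 0.54712/0.21924 = 2.49558
AR% = (RR − 1)/RR × 100 = (2.49558 − 1)/2.49558 × 100 = 59.9291%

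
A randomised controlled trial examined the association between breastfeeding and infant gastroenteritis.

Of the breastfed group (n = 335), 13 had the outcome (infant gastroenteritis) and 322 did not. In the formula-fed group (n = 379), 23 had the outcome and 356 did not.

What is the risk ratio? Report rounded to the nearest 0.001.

From the description: a = 13, b = 322, c = 23, d = 356.
Risk in exposed = 13/335 = 0.03881; risk in unexposed = 23/379 = 0.06069.
RR = 0.03881 / 0.06069 = 0.63945
The risk is 36% lower among the exposed than among the unexposed.

0.639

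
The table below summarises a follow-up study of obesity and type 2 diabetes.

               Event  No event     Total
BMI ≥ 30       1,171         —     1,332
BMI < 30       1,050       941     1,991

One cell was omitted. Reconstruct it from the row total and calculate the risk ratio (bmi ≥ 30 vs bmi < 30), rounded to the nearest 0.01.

The missing cell is in the exposed row: 1332 − 1171 = 161.
So a = 1171, b = 161, c = 1050, d = 941.
RR = [a/(a+b)] / [c/(c+d)] = (1171/1332) / (1050/1991) = 0.87913/0.52737 = 1.66700

1.67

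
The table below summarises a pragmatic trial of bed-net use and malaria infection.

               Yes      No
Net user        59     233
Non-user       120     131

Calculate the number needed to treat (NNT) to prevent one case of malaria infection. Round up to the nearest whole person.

4

Risk in treated group = 59/292 = 0.20205; risk in control = 120/251 = 0.47809.
Absolute risk reduction = 0.47809 − 0.20205 = 0.27603
NNT = 1 / ARR = 1 / 0.27603 = 3.623 → round up → 4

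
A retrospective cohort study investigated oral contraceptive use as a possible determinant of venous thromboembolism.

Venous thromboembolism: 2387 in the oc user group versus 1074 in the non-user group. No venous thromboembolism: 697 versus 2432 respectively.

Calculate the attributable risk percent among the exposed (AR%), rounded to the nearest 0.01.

60.42

From the description: a = 2387, b = 697, c = 1074, d = 2432.
Risk in exposed = 2387/3084 = 0.77399; risk in unexposed = 1074/3506 = 0.30633.
RR = 0.77399/0.30633 = 2.52665
AR% = (RR − 1)/RR × 100 = (2.52665 − 1)/2.52665 × 100 = 60.4220%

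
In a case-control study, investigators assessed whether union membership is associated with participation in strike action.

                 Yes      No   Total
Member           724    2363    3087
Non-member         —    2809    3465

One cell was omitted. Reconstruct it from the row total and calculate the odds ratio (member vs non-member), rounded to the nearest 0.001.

The missing cell is in the unexposed row: 3465 − 2809 = 656.
So a = 724, b = 2363, c = 656, d = 2809.
OR = (a·d)/(b·c) = (724 × 2809) / (2363 × 656) = 2033716 / 1550128 = 1.31197

1.312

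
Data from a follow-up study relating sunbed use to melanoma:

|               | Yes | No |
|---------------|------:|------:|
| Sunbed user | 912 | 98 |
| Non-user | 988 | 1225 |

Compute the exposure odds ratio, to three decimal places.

11.538

Cells: a = 912, b = 98, c = 988, d = 1225.
OR = (a·d)/(b·c) = (912 × 1225) / (98 × 988) = 1117200 / 96824 = 11.53846
The odds of melanoma are about 11.54 times as high in the sunbed user group.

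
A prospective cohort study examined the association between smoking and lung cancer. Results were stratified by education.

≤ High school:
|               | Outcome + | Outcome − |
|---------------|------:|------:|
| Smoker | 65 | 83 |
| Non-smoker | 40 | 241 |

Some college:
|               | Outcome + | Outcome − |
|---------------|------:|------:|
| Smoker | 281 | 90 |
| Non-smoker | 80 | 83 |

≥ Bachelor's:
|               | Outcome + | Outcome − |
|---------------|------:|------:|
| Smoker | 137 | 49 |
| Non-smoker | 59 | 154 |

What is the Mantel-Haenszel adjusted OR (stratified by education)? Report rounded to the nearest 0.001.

4.674

OR_MH = Σ(aᵢdᵢ/nᵢ) / Σ(bᵢcᵢ/nᵢ), where nᵢ is the stratum total.
Stratum 1 (≤ High school): n = 429; a·d/n = 65·241/429 = 36.5152; b·c/n = 83·40/429 = 7.7389
Stratum 2 (Some college): n = 534; a·d/n = 281·83/534 = 43.6760; b·c/n = 90·80/534 = 13.4831
Stratum 3 (≥ Bachelor's): n = 399; a·d/n = 137·154/399 = 52.8772; b·c/n = 49·59/399 = 7.2456
OR_MH = (36.5152 + 43.6760 + 52.8772) / (7.7389 + 13.4831 + 7.2456) = 133.0684 / 28.4677 = 4.67437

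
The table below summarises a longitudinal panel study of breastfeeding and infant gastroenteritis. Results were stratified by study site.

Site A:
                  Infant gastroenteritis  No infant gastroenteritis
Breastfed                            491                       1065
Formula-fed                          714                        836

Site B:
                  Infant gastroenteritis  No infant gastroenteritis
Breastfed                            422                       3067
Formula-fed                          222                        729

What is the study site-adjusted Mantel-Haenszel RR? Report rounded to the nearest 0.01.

0.63

RR_MH = Σ(aᵢ·n₀ᵢ/nᵢ) / Σ(cᵢ·n₁ᵢ/nᵢ), with n₁ᵢ = aᵢ+bᵢ (exposed), n₀ᵢ = cᵢ+dᵢ (unexposed), nᵢ = n₁ᵢ+n₀ᵢ.
Stratum 1 (Site A): n₁ = 1556, n₀ = 1550, n = 3106; a·n₀/n = 491·1550/3106 = 245.0258; c·n₁/n = 714·1556/3106 = 357.6896
Stratum 2 (Site B): n₁ = 3489, n₀ = 951, n = 4440; a·n₀/n = 422·951/4440 = 90.3878; c·n₁/n = 222·3489/4440 = 174.4500
RR_MH = (245.0258 + 90.3878) / (357.6896 + 174.4500) = 335.4136 / 532.1396 = 0.63031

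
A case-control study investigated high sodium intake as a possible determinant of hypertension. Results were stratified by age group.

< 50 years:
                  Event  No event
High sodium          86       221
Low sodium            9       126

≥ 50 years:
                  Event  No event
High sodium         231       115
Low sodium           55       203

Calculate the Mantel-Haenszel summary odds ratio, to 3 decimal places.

OR_MH = Σ(aᵢdᵢ/nᵢ) / Σ(bᵢcᵢ/nᵢ), where nᵢ is the stratum total.
Stratum 1 (< 50 years): n = 442; a·d/n = 86·126/442 = 24.5158; b·c/n = 221·9/442 = 4.5000
Stratum 2 (≥ 50 years): n = 604; a·d/n = 231·203/604 = 77.6374; b·c/n = 115·55/604 = 10.4719
OR_MH = (24.5158 + 77.6374) / (4.5000 + 10.4719) = 102.1533 / 14.9719 = 6.82302

6.823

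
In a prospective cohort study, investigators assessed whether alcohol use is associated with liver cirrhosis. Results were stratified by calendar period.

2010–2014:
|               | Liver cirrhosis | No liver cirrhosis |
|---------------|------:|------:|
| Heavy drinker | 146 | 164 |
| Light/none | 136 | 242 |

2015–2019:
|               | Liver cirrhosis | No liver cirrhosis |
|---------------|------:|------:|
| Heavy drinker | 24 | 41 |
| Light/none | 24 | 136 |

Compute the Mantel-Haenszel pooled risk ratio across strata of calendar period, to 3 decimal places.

1.426

RR_MH = Σ(aᵢ·n₀ᵢ/nᵢ) / Σ(cᵢ·n₁ᵢ/nᵢ), with n₁ᵢ = aᵢ+bᵢ (exposed), n₀ᵢ = cᵢ+dᵢ (unexposed), nᵢ = n₁ᵢ+n₀ᵢ.
Stratum 1 (2010–2014): n₁ = 310, n₀ = 378, n = 688; a·n₀/n = 146·378/688 = 80.2151; c·n₁/n = 136·310/688 = 61.2791
Stratum 2 (2015–2019): n₁ = 65, n₀ = 160, n = 225; a·n₀/n = 24·160/225 = 17.0667; c·n₁/n = 24·65/225 = 6.9333
RR_MH = (80.2151 + 17.0667) / (61.2791 + 6.9333) = 97.2818 / 68.2124 = 1.42616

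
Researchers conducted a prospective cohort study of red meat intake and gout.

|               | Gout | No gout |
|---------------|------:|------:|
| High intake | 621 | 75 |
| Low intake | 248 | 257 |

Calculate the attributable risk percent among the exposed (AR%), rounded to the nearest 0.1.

45.0

Cells: a = 621, b = 75, c = 248, d = 257.
Risk in exposed = 621/696 = 0.89224; risk in unexposed = 248/505 = 0.49109.
RR = 0.89224/0.49109 = 1.81686
AR% = (RR − 1)/RR × 100 = (1.81686 − 1)/1.81686 × 100 = 44.9601%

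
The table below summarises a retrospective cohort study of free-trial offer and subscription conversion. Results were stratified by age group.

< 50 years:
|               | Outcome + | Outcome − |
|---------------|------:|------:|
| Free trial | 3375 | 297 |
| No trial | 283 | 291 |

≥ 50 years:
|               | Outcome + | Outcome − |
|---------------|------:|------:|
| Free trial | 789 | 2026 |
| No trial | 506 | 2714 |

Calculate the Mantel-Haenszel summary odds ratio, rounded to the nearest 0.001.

OR_MH = Σ(aᵢdᵢ/nᵢ) / Σ(bᵢcᵢ/nᵢ), where nᵢ is the stratum total.
Stratum 1 (< 50 years): n = 4246; a·d/n = 3375·291/4246 = 231.3059; b·c/n = 297·283/4246 = 19.7953
Stratum 2 (≥ 50 years): n = 6035; a·d/n = 789·2714/6035 = 354.8212; b·c/n = 2026·506/6035 = 169.8684
OR_MH = (231.3059 + 354.8212) / (19.7953 + 169.8684) = 586.1271 / 189.6638 = 3.09035

3.090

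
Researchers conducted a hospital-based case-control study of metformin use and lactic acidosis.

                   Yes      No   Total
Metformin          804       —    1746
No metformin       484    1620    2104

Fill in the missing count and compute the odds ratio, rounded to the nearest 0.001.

2.857

The missing cell is in the exposed row: 1746 − 804 = 942.
So a = 804, b = 942, c = 484, d = 1620.
OR = (a·d)/(b·c) = (804 × 1620) / (942 × 484) = 1302480 / 455928 = 2.85677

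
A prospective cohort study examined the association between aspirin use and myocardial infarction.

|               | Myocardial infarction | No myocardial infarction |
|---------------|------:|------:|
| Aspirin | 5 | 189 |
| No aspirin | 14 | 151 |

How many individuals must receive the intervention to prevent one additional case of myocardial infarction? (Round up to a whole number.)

17

Risk in treated group = 5/194 = 0.02577; risk in control = 14/165 = 0.08485.
Absolute risk reduction = 0.08485 − 0.02577 = 0.05908
NNT = 1 / ARR = 1 / 0.05908 = 16.928 → round up → 17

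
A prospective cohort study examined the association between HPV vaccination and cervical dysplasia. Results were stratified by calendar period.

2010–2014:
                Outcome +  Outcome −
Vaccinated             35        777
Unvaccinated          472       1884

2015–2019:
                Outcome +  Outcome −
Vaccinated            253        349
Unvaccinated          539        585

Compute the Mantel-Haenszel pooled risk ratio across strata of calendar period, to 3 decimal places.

RR_MH = Σ(aᵢ·n₀ᵢ/nᵢ) / Σ(cᵢ·n₁ᵢ/nᵢ), with n₁ᵢ = aᵢ+bᵢ (exposed), n₀ᵢ = cᵢ+dᵢ (unexposed), nᵢ = n₁ᵢ+n₀ᵢ.
Stratum 1 (2010–2014): n₁ = 812, n₀ = 2356, n = 3168; a·n₀/n = 35·2356/3168 = 26.0290; c·n₁/n = 472·812/3168 = 120.9798
Stratum 2 (2015–2019): n₁ = 602, n₀ = 1124, n = 1726; a·n₀/n = 253·1124/1726 = 164.7578; c·n₁/n = 539·602/1726 = 187.9942
RR_MH = (26.0290 + 164.7578) / (120.9798 + 187.9942) = 190.7869 / 308.9740 = 0.61749

0.617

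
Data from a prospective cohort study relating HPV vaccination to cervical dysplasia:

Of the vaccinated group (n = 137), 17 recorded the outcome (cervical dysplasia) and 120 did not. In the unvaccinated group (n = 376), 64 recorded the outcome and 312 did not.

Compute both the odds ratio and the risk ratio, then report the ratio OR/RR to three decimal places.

0.947

From the description: a = 17, b = 120, c = 64, d = 312.
OR = (17·312)/(120·64) = 5304/7680 = 0.69063
Risk in exposed = 17/137 = 0.12409; risk in unexposed = 64/376 = 0.17021; RR = 0.72901
OR/RR = 0.69063 / 0.72901 = 0.94734
The outcome is not rare, so the OR lies further from 1 than the RR.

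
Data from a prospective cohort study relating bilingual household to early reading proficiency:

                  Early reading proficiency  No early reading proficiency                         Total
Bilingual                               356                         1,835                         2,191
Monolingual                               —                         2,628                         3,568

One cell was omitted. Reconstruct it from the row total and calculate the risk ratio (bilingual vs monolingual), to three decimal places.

The missing cell is in the unexposed row: 3568 − 2628 = 940.
So a = 356, b = 1835, c = 940, d = 2628.
RR = [a/(a+b)] / [c/(c+d)] = (356/2191) / (940/3568) = 0.16248/0.26345 = 0.61674

0.617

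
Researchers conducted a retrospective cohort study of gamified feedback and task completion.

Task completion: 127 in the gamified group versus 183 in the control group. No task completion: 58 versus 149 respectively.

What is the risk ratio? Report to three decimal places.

From the description: a = 127, b = 58, c = 183, d = 149.
Risk in exposed = 127/185 = 0.68649; risk in unexposed = 183/332 = 0.55120.
RR = 0.68649 / 0.55120 = 1.24543
The risk among the exposed is 1.25 times that among the unexposed.

1.245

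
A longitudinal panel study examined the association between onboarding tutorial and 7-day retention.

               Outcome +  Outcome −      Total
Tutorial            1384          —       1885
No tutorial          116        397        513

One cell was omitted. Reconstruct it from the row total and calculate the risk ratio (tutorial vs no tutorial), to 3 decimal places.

The missing cell is in the exposed row: 1885 − 1384 = 501.
So a = 1384, b = 501, c = 116, d = 397.
RR = [a/(a+b)] / [c/(c+d)] = (1384/1885) / (116/513) = 0.73422/0.22612 = 3.24701

3.247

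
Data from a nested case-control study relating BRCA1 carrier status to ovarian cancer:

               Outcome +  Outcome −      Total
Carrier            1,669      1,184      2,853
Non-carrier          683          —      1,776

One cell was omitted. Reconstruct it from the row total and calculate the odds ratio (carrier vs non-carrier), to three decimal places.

The missing cell is in the unexposed row: 1776 − 683 = 1093.
So a = 1669, b = 1184, c = 683, d = 1093.
OR = (a·d)/(b·c) = (1669 × 1093) / (1184 × 683) = 1824217 / 808672 = 2.25582

2.256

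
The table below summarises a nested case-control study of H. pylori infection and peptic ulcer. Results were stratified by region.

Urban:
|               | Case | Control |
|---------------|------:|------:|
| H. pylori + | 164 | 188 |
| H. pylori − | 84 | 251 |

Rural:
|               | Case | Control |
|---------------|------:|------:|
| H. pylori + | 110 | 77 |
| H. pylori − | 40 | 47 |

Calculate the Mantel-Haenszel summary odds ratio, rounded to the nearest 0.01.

OR_MH = Σ(aᵢdᵢ/nᵢ) / Σ(bᵢcᵢ/nᵢ), where nᵢ is the stratum total.
Stratum 1 (Urban): n = 687; a·d/n = 164·251/687 = 59.9185; b·c/n = 188·84/687 = 22.9869
Stratum 2 (Rural): n = 274; a·d/n = 110·47/274 = 18.8686; b·c/n = 77·40/274 = 11.2409
OR_MH = (59.9185 + 18.8686) / (22.9869 + 11.2409) = 78.7871 / 34.2278 = 2.30185

2.30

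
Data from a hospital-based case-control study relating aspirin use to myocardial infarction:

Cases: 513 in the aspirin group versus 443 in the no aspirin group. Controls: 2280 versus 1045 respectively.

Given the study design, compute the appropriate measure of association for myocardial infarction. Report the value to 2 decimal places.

From the description: a = 513, b = 2280, c = 443, d = 1045.
This is a hospital-based case-control study: participants were sampled on outcome status, so risks in the source population cannot be estimated directly — relative risk is not valid here. The odds ratio is the appropriate measure.
OR = (a·d)/(b·c) = (513 × 1045) / (2280 × 443) = 536085 / 1010040 = 0.53076

0.53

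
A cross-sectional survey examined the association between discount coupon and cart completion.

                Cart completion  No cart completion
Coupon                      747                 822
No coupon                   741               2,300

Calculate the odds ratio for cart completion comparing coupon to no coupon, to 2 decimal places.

Cells: a = 747, b = 822, c = 741, d = 2300.
OR = (a·d)/(b·c) = (747 × 2300) / (822 × 741) = 1718100 / 609102 = 2.82071
The odds of cart completion are about 2.82 times as high in the coupon group.

2.82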